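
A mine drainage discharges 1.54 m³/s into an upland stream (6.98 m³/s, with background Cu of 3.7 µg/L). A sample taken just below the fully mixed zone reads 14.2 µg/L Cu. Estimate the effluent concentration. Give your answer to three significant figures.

61.8 µg/L

Mass balance: 6.980·3.700 + 1.540·Cₑ = 8.520·14.20
→ Cₑ = (8.520·14.20 − 6.980·3.700) / 1.540 = 61.79 µg/L.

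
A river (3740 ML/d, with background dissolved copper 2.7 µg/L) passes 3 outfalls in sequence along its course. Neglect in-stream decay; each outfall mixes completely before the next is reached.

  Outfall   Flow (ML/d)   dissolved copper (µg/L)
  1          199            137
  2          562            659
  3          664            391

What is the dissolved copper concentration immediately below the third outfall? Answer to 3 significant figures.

129 µg/L

After outfall 1: Q = 3740 + 199.0 = 3939 ML/d; C = (3740·2.700 + 199.0·137.0)/3939 = 9.485 µg/L.
After outfall 2: Q = 3939 + 562.0 = 4501 ML/d; C = (3939·9.485 + 562.0·659.0)/4501 = 90.58 µg/L.
After outfall 3: Q = 4501 + 664.0 = 5165 ML/d; C = (4501·90.58 + 664.0·391.0)/5165 = 129.2 µg/L.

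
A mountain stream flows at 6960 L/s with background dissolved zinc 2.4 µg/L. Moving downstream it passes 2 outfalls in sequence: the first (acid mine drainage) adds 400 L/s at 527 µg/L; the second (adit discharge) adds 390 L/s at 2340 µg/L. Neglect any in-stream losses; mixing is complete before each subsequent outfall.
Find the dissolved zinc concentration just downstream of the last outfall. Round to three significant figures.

After outfall 1: Q = 6960 + 400.0 = 7360 L/s; C = (6960·2.400 + 400.0·527.0)/7360 = 30.91 µg/L.
After outfall 2: Q = 7360 + 390.0 = 7750 L/s; C = (7360·30.91 + 390.0·2340)/7750 = 147.1 µg/L.

147 µg/L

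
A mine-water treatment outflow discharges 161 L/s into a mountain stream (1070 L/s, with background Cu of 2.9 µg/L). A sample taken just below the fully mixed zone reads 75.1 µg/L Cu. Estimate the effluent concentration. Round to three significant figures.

555 µg/L

Mass balance: 1070·2.900 + 161.0·Cₑ = 1231·75.10
→ Cₑ = (1231·75.10 − 1070·2.900) / 161.0 = 554.9 µg/L.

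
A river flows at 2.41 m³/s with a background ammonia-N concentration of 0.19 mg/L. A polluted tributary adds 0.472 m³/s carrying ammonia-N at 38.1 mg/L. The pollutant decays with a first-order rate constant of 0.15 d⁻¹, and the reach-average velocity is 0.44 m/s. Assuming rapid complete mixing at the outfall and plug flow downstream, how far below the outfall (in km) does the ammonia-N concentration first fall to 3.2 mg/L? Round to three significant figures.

After mixing, C = (2.410·0.1900 + 0.4720·38.10) / 2.882 = 18.44/2.882 = 6.399 mg/L.
Set 6.399·exp(−k·t) = 3.2 → t = ln(6.399/3.2)/k = 399100 s = 110.9 h.
Distance = v·t = 0.44·399100 = 175600 m = 175.6 km.

176 km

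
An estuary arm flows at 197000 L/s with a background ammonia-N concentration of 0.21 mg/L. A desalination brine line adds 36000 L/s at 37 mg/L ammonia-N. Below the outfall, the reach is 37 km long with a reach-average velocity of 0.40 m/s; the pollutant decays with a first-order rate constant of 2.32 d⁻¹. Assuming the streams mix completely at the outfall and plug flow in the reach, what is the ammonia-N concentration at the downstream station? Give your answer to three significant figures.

Flow-weighted average: C = (197000·0.2100 + 36000·37.00) / 233000 = 1373000/233000 = 5.894 mg/L.
Travel time t = 37·1000 / 0.40 = 92500 s = 25.69 h.
First-order decay: C = 5.894·exp(−k·t) = 5.894·0.08343 = 0.4917 mg/L.

0.492 mg/L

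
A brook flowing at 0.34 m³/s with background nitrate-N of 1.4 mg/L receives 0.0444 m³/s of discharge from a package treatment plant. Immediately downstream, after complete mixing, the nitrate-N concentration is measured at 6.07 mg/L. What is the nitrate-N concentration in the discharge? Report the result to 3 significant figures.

41.8 mg/L

Mass balance: 0.3400·1.400 + 0.04440·Cₑ = 0.3844·6.070
→ Cₑ = (0.3844·6.070 − 0.3400·1.400) / 0.04440 = 41.83 mg/L.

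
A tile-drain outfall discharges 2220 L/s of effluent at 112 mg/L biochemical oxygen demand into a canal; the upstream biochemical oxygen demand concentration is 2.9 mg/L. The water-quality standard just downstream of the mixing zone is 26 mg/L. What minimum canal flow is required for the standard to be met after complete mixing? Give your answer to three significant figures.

8260 L/s

Set C_mix = 26: (Q·2.900 + 2220·112.0) / (Q + 2220) = 26
→ Q = 2220·(112.0 − 26)/(26 − 2.900) = 8265 L/s.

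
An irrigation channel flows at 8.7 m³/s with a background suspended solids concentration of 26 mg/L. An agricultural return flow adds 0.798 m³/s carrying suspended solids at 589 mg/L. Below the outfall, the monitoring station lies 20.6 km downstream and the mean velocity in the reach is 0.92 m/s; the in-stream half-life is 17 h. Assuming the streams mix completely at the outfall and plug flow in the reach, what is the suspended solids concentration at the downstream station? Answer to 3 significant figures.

Mixed concentration C = ΣQC/ΣQ = (8.700·26.00 + 0.7980·589.0) / 9.498 = 696.2/9.498 = 73.30 mg/L.
Travel time t = 20.6·1000 / 0.92 = 22390 s = 6.220 h.
Half-life 17 h → k = ln 2 / 17 = 0.04077 h⁻¹ = 0.9786 d⁻¹.
After decay, C = 73.30 × e^(−kt) = 73.30 × 0.7760 = 56.88 mg/L.

56.9 mg/L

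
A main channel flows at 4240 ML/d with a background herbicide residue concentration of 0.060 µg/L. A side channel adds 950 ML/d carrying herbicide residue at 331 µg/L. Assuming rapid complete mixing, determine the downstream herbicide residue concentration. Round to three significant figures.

After mixing, C = (4240·0.06000 + 950.0·331.0) / 5190 = 314700/5190 = 60.64 µg/L.

60.6 µg/L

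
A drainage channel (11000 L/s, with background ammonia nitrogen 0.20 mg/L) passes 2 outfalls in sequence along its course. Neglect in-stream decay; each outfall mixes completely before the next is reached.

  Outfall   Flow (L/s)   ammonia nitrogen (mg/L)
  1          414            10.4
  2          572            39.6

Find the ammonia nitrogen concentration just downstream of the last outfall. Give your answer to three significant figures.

Below outfall 1: Q → 11410 L/s, C = (11000·0.2000 + 414.0·10.40)/11410 = 0.5700 mg/L.
Below outfall 2: Q → 11990 L/s, C = (11410·0.5700 + 572.0·39.60)/11990 = 2.433 mg/L.

2.43 mg/L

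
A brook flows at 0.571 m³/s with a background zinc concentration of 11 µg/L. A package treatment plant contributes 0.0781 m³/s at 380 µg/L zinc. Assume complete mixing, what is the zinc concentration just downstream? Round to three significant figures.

55.4 µg/L

After mixing, C = (0.5710·11.00 + 0.07810·380.0) / 0.6491 = 35.96/0.6491 = 55.40 µg/L.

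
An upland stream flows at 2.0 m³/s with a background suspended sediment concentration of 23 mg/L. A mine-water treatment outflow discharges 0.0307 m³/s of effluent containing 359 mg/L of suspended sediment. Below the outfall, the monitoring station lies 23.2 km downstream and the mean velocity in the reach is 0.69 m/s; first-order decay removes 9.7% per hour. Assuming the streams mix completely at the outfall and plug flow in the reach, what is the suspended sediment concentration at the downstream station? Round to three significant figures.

10.8 mg/L

After mixing, C = (2.000·23.00 + 0.03070·359.0) / 2.031 = 57.02/2.031 = 28.08 mg/L.
Travel time t = 23.2·1000 / 0.69 = 33620 s = 9.340 h.
9.7%/h lost → k = −ln(1 − 0.097) = 0.1020 h⁻¹.
Decay over the reach: 28.08·exp(−kt) = 28.08·0.3856 = 10.83 mg/L.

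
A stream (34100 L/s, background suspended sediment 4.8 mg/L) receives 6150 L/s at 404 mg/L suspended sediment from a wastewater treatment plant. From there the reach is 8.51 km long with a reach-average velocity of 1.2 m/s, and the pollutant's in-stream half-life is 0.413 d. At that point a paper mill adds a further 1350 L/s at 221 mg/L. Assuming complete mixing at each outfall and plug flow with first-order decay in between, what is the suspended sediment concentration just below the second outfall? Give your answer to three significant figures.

Flow-weighted average: C = (34100·4.800 + 6150·404.0) / 40250 = 2648000/40250 = 65.80 mg/L; combined flow 40250 L/s.
Travel time t = 8.51·1000 / 1.2 = 7092 s = 1.970 h.
Half-life 0.413 d → k = ln 2 / 0.413 = 1.678 d⁻¹.
After decay, C = 65.80 × e^(−kt) = 65.80 × 0.8713 = 57.33 mg/L.
At the second outfall, C = (40250·57.33 + 1350·221.0) / (40250 + 1350) = 62.64 mg/L.

62.6 mg/L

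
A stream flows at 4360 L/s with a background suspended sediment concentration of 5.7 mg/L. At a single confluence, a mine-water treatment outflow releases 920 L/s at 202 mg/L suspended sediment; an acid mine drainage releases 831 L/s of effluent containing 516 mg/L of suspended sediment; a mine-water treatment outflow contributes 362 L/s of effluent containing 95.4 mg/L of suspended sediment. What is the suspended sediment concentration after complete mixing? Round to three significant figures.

104 mg/L

Flow-weighted average: C = (4360·5.700 + 920.0·202.0 + 831.0·516.0 + 362.0·95.40) / 6473 = 674000/6473 = 104.1 mg/L.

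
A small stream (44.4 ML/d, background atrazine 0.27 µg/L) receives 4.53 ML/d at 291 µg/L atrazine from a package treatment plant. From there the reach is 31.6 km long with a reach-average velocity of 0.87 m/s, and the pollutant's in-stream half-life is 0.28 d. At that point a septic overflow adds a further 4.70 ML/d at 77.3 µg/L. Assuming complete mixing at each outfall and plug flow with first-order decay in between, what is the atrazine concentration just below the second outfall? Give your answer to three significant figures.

15.5 µg/L

After mixing, C = (44.40·0.2700 + 4.530·291.0) / 48.93 = 1330/48.93 = 27.19 µg/L; combined flow 48.93 ML/d.
Travel time t = 31.6·1000 / 0.87 = 36320 s = 10.09 h.
Half-life 0.28 d → k = ln 2 / 0.28 = 2.476 d⁻¹.
Applying C = C₀e^(−kt): 27.19 × 0.3532 = 9.602 µg/L.
At the second outfall, C = (48.93·9.602 + 4.700·77.30) / (48.93 + 4.700) = 15.54 µg/L.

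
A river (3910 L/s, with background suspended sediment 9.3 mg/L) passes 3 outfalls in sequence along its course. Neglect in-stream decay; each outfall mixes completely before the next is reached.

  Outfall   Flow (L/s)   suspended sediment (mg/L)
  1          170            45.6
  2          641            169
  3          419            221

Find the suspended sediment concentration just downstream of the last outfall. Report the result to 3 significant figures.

47.7 mg/L

After outfall 1: Q = 3910 + 170.0 = 4080 L/s; C = (3910·9.300 + 170.0·45.60)/4080 = 10.81 mg/L.
After outfall 2: Q = 4080 + 641.0 = 4721 L/s; C = (4080·10.81 + 641.0·169.0)/4721 = 32.29 mg/L.
After outfall 3: Q = 4721 + 419.0 = 5140 L/s; C = (4721·32.29 + 419.0·221.0)/5140 = 47.67 mg/L.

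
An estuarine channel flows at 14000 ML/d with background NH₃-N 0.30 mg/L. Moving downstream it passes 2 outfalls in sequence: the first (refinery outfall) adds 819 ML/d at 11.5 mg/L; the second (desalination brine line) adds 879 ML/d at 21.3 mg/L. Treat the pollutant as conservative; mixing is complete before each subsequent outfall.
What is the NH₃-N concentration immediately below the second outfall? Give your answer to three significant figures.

2.06 mg/L

After outfall 1: Q = 14000 + 819.0 = 14820 ML/d; C = (14000·0.3000 + 819.0·11.50)/14820 = 0.9190 mg/L.
After outfall 2: Q = 14820 + 879.0 = 15700 ML/d; C = (14820·0.9190 + 879.0·21.30)/15700 = 2.060 mg/L.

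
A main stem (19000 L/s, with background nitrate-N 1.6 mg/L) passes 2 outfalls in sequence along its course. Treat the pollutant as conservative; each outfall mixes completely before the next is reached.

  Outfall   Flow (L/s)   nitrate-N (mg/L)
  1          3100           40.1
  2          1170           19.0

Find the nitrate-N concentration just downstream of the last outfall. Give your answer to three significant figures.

Below outfall 1: Q → 22100 L/s, C = (19000·1.600 + 3100·40.10)/22100 = 7.000 mg/L.
Below outfall 2: Q → 23270 L/s, C = (22100·7.000 + 1170·19.00)/23270 = 7.604 mg/L.

7.60 mg/L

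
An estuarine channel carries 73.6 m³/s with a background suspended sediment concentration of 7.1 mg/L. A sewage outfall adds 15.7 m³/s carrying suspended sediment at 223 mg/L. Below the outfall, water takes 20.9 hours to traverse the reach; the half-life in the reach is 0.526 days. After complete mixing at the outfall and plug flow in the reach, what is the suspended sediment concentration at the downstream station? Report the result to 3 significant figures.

Mixed concentration C = ΣQC/ΣQ = (73.60·7.100 + 15.70·223.0) / 89.30 = 4024/89.30 = 45.06 mg/L.
Half-life 0.526 d → k = ln 2 / 0.526 = 1.318 d⁻¹.
Applying C = C₀e^(−kt): 45.06 × 0.3174 = 14.30 mg/L.

14.3 mg/L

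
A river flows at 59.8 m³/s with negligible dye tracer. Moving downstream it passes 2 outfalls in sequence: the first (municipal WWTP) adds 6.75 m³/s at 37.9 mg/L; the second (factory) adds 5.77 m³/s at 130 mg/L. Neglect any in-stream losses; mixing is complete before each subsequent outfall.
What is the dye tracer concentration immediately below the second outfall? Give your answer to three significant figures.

Outfall 1: combined Q = 66.55 m³/s; C = (59.80·0 + 6.750·37.90)/66.55 = 3.844 mg/L.
Outfall 2: combined Q = 72.32 m³/s; C = (66.55·3.844 + 5.770·130.0)/72.32 = 13.91 mg/L.

13.9 mg/L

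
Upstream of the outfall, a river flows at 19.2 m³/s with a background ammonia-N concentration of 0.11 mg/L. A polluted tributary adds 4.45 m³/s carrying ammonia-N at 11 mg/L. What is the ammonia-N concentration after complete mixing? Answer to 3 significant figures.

2.16 mg/L

Conservation of mass: C = (19.20·0.1100 + 4.450·11.00) / 23.65 = 51.06/23.65 = 2.159 mg/L.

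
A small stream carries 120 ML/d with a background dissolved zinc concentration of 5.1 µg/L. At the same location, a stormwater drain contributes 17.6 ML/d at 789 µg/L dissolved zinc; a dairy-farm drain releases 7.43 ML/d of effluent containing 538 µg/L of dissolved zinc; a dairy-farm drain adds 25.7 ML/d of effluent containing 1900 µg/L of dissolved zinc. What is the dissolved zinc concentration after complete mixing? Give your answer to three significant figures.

Conservation of mass: C = (120.0·5.100 + 17.60·789.0 + 7.430·538.0 + 25.70·1900) / 170.7 = 67330/170.7 = 394.3 µg/L.

394 µg/L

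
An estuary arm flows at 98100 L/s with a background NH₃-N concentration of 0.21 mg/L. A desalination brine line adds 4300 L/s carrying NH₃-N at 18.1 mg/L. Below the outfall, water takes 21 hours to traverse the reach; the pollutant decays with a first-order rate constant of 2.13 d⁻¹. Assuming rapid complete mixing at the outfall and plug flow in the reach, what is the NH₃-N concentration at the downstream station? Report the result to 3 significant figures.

Mass balance: C = (98100·0.2100 + 4300·18.10) / 102400 = 98430/102400 = 0.9612 mg/L.
Applying C = C₀e^(−kt): 0.9612 × 0.1551 = 0.1491 mg/L.

0.149 mg/L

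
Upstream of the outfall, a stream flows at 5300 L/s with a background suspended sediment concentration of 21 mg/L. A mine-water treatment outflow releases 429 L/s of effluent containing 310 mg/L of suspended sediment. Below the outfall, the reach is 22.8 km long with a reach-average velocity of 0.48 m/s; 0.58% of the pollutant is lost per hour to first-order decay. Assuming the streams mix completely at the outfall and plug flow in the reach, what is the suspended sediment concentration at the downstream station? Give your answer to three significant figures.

39.5 mg/L

Flow-weighted average: C = (5300·21.00 + 429.0·310.0) / 5729 = 244300/5729 = 42.64 mg/L.
Travel time t = 22.8·1000 / 0.48 = 47500 s = 13.19 h.
0.58%/h lost → k = −ln(1 − 0.0058) = 0.005817 h⁻¹.
After decay, C = 42.64 × e^(−kt) = 42.64 × 0.9261 = 39.49 mg/L.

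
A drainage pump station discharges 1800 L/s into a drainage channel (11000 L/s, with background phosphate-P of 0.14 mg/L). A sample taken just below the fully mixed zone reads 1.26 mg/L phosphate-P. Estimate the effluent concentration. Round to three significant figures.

Mass balance: 11000·0.1400 + 1800·Cₑ = 12800·1.260
→ Cₑ = (12800·1.260 − 11000·0.1400) / 1800 = 8.104 mg/L.

8.10 mg/L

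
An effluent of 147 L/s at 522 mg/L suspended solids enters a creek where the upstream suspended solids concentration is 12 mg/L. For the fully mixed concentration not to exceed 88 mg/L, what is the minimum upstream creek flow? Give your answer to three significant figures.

839 L/s

Set C_mix = 88: (Q·12.00 + 147.0·522.0) / (Q + 147.0) = 88
→ Q = 147.0·(522.0 − 88)/(88 − 12.00) = 839.4 L/s.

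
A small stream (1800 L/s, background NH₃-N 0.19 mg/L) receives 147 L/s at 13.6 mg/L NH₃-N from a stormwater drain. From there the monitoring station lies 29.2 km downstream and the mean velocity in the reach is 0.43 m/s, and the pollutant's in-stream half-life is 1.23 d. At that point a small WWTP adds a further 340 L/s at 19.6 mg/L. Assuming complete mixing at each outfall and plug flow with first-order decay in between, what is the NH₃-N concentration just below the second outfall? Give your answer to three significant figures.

3.57 mg/L

Mass balance: C = (1800·0.1900 + 147.0·13.60) / 1947 = 2341/1947 = 1.202 mg/L; combined flow 1947 L/s.
Travel time t = 29.2·1000 / 0.43 = 67910 s = 18.86 h.
Half-life 1.23 d → k = ln 2 / 1.23 = 0.5635 d⁻¹.
After decay, C = 1.202 × e^(−kt) = 1.202 × 0.6422 = 0.7722 mg/L.
At the second outfall, C = (1947·0.7722 + 340.0·19.60) / (1947 + 340.0) = 3.571 mg/L.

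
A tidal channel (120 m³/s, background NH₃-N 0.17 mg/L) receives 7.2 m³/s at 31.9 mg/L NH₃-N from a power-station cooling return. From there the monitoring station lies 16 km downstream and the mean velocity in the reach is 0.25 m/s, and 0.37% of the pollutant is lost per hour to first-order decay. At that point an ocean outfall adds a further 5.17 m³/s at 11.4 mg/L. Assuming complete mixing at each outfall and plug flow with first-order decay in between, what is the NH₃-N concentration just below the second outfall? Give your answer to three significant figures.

2.21 mg/L

Mass balance: C = (120.0·0.1700 + 7.200·31.90) / 127.2 = 250.1/127.2 = 1.966 mg/L; combined flow 127.2 m³/s.
Travel time t = 16·1000 / 0.25 = 64000 s = 17.78 h.
0.37%/h lost → k = −ln(1 − 0.0037) = 0.003707 h⁻¹.
Applying C = C₀e^(−kt): 1.966 × 0.9362 = 1.841 mg/L.
Second outfall: C = (127.2·1.841 + 5.170·11.40)/132.4 = 2.214 mg/L.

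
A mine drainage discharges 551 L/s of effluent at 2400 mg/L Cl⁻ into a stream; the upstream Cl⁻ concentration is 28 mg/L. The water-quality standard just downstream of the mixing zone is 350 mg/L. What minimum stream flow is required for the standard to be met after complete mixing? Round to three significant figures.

3510 L/s

Set C_mix = 350: (Q·28.00 + 551.0·2400) / (Q + 551.0) = 350
→ Q = 551.0·(2400 − 350)/(350 − 28.00) = 3508 L/s.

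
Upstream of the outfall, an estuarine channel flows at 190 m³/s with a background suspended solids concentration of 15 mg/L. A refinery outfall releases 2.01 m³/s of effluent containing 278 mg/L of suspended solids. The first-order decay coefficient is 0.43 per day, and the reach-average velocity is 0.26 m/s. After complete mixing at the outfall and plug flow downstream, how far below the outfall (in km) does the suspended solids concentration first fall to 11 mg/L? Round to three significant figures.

25.0 km

Conservation of mass: C = (190.0·15.00 + 2.010·278.0) / 192.0 = 3409/192.0 = 17.75 mg/L.
Set 17.75·exp(−k·t) = 11 → t = ln(17.75/11)/k = 96180 s = 26.72 h.
Distance = v·t = 0.26·96180 = 25010 m = 25.01 km.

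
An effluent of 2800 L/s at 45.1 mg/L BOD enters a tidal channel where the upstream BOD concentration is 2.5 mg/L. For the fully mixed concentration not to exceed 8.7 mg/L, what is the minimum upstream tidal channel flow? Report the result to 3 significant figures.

Set C_mix = 8.7: (Q·2.500 + 2800·45.10) / (Q + 2800) = 8.7
→ Q = 2800·(45.10 − 8.7)/(8.7 − 2.500) = 16440 L/s.

16400 L/s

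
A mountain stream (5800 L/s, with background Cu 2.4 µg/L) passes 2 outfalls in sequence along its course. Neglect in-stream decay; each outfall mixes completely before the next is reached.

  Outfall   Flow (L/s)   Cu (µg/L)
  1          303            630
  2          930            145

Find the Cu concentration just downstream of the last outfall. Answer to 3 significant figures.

After outfall 1: Q = 5800 + 303.0 = 6103 L/s; C = (5800·2.400 + 303.0·630.0)/6103 = 33.56 µg/L.
After outfall 2: Q = 6103 + 930.0 = 7033 L/s; C = (6103·33.56 + 930.0·145.0)/7033 = 48.30 µg/L.

48.3 µg/L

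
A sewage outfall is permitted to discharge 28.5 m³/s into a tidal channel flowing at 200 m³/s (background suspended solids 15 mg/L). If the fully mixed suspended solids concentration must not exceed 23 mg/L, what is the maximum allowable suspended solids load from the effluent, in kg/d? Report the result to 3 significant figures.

195000 kg/d

Mass balance at the limit: 200.0·15.00 + 28.50·Cₑ = 228.5·23 → Cₑ = 79.14 mg/L.
Load = 28.50 m³/s × 79.14 g/m³ × 86 400 s/d = 194900 kg/d.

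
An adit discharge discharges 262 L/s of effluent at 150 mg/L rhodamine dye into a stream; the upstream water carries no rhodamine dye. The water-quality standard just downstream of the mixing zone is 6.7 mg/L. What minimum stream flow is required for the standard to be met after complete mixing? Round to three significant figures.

Set C_mix = 6.7: (Q·0 + 262.0·150.0) / (Q + 262.0) = 6.7
→ Q = 262.0·(150.0 − 6.7)/(6.7 − 0) = 5604 L/s.

5600 L/s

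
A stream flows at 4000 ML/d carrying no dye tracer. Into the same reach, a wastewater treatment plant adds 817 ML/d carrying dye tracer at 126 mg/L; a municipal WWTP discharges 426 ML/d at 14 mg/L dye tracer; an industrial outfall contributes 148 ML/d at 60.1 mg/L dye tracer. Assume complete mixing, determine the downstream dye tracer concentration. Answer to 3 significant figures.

After mixing, C = (4000·0 + 817.0·126.0 + 426.0·14.00 + 148.0·60.10) / 5391 = 117800/5391 = 21.85 mg/L.

21.9 mg/L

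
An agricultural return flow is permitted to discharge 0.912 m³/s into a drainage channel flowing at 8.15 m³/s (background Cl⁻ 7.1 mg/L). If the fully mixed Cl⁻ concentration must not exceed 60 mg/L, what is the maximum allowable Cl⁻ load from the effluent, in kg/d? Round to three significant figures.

42000 kg/d

Mass balance at the limit: 8.150·7.100 + 0.9120·Cₑ = 9.062·60 → Cₑ = 532.7 mg/L.
Load = 0.9120 m³/s × 532.7 g/m³ × 86 400 s/d = 41980 kg/d.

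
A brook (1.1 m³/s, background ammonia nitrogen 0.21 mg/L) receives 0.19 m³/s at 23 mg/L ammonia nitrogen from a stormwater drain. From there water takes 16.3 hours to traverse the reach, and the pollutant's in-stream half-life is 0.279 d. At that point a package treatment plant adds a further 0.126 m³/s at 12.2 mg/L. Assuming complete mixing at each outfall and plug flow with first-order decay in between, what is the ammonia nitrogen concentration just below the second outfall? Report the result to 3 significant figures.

1.69 mg/L

Flow-weighted average: C = (1.100·0.2100 + 0.1900·23.00) / 1.290 = 4.601/1.290 = 3.567 mg/L; combined flow 1.290 m³/s.
Half-life 0.279 d → k = ln 2 / 0.279 = 2.484 d⁻¹.
Decay over the reach: 3.567·exp(−kt) = 3.567·0.1850 = 0.6599 mg/L.
Second outfall: C = (1.290·0.6599 + 0.1260·12.20)/1.416 = 1.687 mg/L.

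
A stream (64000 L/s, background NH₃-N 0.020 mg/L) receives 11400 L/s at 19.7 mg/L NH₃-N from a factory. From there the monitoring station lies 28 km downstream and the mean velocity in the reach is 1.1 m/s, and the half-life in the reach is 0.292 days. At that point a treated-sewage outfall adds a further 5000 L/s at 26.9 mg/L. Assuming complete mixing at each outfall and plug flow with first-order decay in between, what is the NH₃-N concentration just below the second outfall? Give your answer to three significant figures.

3.07 mg/L

Mass balance: C = (64000·0.02000 + 11400·19.70) / 75400 = 225900/75400 = 2.995 mg/L; combined flow 75400 L/s.
Travel time t = 28·1000 / 1.1 = 25450 s = 7.071 h.
Half-life 0.292 d → k = ln 2 / 0.292 = 2.374 d⁻¹.
First-order decay: C = 2.995·exp(−k·t) = 2.995·0.4969 = 1.488 mg/L.
At the second outfall, C = (75400·1.488 + 5000·26.90) / (75400 + 5000) = 3.069 mg/L.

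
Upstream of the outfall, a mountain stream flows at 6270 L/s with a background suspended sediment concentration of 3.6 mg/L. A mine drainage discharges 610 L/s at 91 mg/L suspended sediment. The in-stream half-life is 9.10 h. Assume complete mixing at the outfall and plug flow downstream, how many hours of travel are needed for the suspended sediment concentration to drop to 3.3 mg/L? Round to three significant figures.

16.2 h

After mixing, C = (6270·3.600 + 610.0·91.00) / 6880 = 78080/6880 = 11.35 mg/L.
Half-life 9.10 h → k = ln 2 / 9.10 = 0.07617 h⁻¹ = 1.828 d⁻¹.
11.35·exp(−k·t) = 3.3 → t = ln(11.35/3.3)/k = 58380 s = 16.22 h.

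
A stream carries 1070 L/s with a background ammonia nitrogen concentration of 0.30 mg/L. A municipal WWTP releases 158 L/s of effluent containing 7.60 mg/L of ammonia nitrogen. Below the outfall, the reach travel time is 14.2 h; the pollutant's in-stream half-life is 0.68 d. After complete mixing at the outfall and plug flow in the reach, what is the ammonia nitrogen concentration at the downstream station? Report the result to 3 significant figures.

0.678 mg/L

Mixed concentration C = ΣQC/ΣQ = (1070·0.3000 + 158.0·7.600) / 1228 = 1522/1228 = 1.239 mg/L.
Half-life 0.68 d → k = ln 2 / 0.68 = 1.019 d⁻¹.
Decay over the reach: 1.239·exp(−kt) = 1.239·0.5471 = 0.6780 mg/L.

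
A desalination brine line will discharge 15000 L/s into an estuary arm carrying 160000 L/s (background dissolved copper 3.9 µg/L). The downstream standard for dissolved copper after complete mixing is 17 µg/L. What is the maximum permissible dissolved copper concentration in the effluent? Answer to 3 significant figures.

At the limit, (Qr·Cr + Qe·Cₑ)/(Qr + Qe) = 17:
Cₑ = (175000·17 − 160000·3.900) / 15000 = 156.7 µg/L.

157 µg/L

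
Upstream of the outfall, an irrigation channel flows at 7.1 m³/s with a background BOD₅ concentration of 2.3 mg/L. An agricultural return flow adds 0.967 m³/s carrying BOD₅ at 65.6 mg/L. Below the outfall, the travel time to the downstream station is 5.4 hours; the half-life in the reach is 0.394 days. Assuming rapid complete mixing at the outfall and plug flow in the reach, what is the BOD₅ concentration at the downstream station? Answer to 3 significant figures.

After mixing, C = (7.100·2.300 + 0.9670·65.60) / 8.067 = 79.77/8.067 = 9.888 mg/L.
Half-life 0.394 d → k = ln 2 / 0.394 = 1.759 d⁻¹.
After decay, C = 9.888 × e^(−kt) = 9.888 × 0.6731 = 6.656 mg/L.

6.66 mg/L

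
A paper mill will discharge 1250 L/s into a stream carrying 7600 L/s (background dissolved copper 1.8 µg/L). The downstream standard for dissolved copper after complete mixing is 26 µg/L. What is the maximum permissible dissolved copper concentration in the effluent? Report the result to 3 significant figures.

173 µg/L

At the limit, (Qr·Cr + Qe·Cₑ)/(Qr + Qe) = 26:
Cₑ = (8850·26 − 7600·1.800) / 1250 = 173.1 µg/L.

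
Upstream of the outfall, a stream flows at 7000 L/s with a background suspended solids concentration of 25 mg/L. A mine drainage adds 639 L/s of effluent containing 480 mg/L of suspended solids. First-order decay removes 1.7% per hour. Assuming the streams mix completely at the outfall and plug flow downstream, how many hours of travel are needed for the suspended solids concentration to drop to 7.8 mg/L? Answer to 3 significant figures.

122 h

After mixing, C = (7000·25.00 + 639.0·480.0) / 7639 = 481700/7639 = 63.06 mg/L.
1.7%/h lost → k = −ln(1 − 0.017) = 0.01715 h⁻¹.
63.06·exp(−k·t) = 7.8 → t = ln(63.06/7.8)/k = 438800 s = 121.9 h.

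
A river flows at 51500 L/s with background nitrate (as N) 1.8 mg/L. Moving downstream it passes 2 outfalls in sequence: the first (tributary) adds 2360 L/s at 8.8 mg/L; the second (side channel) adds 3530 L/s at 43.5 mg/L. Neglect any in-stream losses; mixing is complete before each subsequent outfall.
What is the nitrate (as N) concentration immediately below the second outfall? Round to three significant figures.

After outfall 1: Q = 51500 + 2360 = 53860 L/s; C = (51500·1.800 + 2360·8.800)/53860 = 2.107 mg/L.
After outfall 2: Q = 53860 + 3530 = 57390 L/s; C = (53860·2.107 + 3530·43.50)/57390 = 4.653 mg/L.

4.65 mg/L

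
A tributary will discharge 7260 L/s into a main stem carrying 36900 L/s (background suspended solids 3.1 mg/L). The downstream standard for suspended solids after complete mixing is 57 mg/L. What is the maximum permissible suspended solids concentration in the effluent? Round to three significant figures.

At the limit, (Qr·Cr + Qe·Cₑ)/(Qr + Qe) = 57:
Cₑ = (44160·57 − 36900·3.100) / 7260 = 331.0 mg/L.

331 mg/L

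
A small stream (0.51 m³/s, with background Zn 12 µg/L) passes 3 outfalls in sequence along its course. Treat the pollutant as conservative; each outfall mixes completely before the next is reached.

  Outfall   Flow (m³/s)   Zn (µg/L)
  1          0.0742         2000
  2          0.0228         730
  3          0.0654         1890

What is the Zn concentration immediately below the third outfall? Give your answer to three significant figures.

438 µg/L

Outfall 1: combined Q = 0.5842 m³/s; C = (0.5100·12.00 + 0.07420·2000)/0.5842 = 264.5 µg/L.
Outfall 2: combined Q = 0.6070 m³/s; C = (0.5842·264.5 + 0.02280·730.0)/0.6070 = 282.0 µg/L.
Outfall 3: combined Q = 0.6724 m³/s; C = (0.6070·282.0 + 0.06540·1890)/0.6724 = 438.4 µg/L.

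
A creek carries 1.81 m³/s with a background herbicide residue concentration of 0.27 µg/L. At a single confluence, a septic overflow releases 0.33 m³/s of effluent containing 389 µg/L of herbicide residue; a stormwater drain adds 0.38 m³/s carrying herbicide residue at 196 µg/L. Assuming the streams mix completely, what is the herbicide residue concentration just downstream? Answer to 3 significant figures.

80.7 µg/L

Mass balance: C = (1.810·0.2700 + 0.3300·389.0 + 0.3800·196.0) / 2.520 = 203.3/2.520 = 80.69 µg/L.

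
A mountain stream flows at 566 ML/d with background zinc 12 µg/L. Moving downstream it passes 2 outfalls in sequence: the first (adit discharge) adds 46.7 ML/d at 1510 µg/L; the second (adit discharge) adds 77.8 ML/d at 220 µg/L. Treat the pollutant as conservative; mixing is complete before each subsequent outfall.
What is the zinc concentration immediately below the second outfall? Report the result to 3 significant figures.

137 µg/L

Below outfall 1: Q → 612.7 ML/d, C = (566.0·12.00 + 46.70·1510)/612.7 = 126.2 µg/L.
Below outfall 2: Q → 690.5 ML/d, C = (612.7·126.2 + 77.80·220.0)/690.5 = 136.7 µg/L.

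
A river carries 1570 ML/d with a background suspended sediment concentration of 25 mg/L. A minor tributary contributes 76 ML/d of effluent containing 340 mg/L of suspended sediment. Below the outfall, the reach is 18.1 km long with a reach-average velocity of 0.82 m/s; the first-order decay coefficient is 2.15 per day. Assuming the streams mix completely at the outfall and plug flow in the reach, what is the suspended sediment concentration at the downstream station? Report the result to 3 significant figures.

Mass balance: C = (1570·25.00 + 76.00·340.0) / 1646 = 65090/1646 = 39.54 mg/L.
Travel time t = 18.1·1000 / 0.82 = 22070 s = 6.131 h.
After decay, C = 39.54 × e^(−kt) = 39.54 × 0.5774 = 22.83 mg/L.

22.8 mg/L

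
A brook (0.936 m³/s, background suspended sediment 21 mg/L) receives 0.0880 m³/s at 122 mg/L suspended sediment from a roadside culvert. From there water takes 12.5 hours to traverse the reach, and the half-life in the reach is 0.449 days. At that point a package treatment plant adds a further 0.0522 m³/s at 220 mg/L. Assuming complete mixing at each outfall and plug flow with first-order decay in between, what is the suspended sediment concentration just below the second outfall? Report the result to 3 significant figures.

23.3 mg/L

Flow-weighted average: C = (0.9360·21.00 + 0.08800·122.0) / 1.024 = 30.39/1.024 = 29.68 mg/L; combined flow 1.024 m³/s.
Half-life 0.449 d → k = ln 2 / 0.449 = 1.544 d⁻¹.
First-order decay: C = 29.68·exp(−k·t) = 29.68·0.4475 = 13.28 mg/L.
Second outfall: C = (1.024·13.28 + 0.05220·220.0)/1.076 = 23.31 mg/L.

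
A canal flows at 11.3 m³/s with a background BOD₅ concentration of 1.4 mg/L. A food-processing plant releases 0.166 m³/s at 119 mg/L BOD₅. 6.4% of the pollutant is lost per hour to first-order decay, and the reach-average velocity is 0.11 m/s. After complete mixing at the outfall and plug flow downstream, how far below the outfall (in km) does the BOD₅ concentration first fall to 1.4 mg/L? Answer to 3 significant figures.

4.76 km

Mixed concentration C = ΣQC/ΣQ = (11.30·1.400 + 0.1660·119.0) / 11.47 = 35.57/11.47 = 3.103 mg/L.
6.4%/h lost → k = −ln(1 − 0.064) = 0.06614 h⁻¹.
Set 3.103·exp(−k·t) = 1.4 → t = ln(3.103/1.4)/k = 43310 s = 12.03 h.
Distance = v·t = 0.11·43310 = 4764 m = 4.764 km.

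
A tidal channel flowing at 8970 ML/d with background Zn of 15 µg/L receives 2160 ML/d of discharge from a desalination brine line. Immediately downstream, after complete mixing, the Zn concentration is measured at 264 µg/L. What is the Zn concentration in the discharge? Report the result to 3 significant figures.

1300 µg/L

Mass balance: 8970·15.00 + 2160·Cₑ = 11130·264.0
→ Cₑ = (11130·264.0 − 8970·15.00) / 2160 = 1298 µg/L.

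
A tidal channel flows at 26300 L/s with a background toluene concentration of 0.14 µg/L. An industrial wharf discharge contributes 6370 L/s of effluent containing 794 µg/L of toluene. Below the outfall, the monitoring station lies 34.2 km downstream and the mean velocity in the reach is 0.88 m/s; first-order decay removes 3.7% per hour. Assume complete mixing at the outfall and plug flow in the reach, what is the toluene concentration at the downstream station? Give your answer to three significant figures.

103 µg/L

After mixing, C = (26300·0.1400 + 6370·794.0) / 32670 = 5061000/32670 = 154.9 µg/L.
Travel time t = 34.2·1000 / 0.88 = 38860 s = 10.80 h.
3.7%/h lost → k = −ln(1 − 0.037) = 0.03770 h⁻¹.
Applying C = C₀e^(−kt): 154.9 × 0.6656 = 103.1 µg/L.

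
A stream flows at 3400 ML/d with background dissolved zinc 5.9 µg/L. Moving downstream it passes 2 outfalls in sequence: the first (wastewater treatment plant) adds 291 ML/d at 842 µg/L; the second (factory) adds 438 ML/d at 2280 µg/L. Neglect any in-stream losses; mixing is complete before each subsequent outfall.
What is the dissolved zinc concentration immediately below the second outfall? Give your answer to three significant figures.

Below outfall 1: Q → 3691 ML/d, C = (3400·5.900 + 291.0·842.0)/3691 = 71.82 µg/L.
Below outfall 2: Q → 4129 ML/d, C = (3691·71.82 + 438.0·2280)/4129 = 306.1 µg/L.

306 µg/L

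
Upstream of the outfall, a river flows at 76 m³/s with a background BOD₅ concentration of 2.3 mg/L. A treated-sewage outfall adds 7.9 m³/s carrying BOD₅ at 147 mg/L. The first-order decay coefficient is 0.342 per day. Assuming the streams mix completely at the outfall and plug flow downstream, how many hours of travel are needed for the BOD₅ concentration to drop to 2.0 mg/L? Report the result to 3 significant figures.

146 h

Flow-weighted average: C = (76.00·2.300 + 7.900·147.0) / 83.90 = 1336/83.90 = 15.92 mg/L.
15.92·exp(−k·t) = 2.0 → t = ln(15.92/2.0)/k = 524100 s = 145.6 h.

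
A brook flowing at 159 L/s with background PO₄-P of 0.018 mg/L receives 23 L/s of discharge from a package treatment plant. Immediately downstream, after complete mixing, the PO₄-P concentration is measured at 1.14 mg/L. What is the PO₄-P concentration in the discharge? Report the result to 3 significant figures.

8.90 mg/L

Mass balance: 159.0·0.01800 + 23.00·Cₑ = 182.0·1.140
→ Cₑ = (182.0·1.140 − 159.0·0.01800) / 23.00 = 8.896 mg/L.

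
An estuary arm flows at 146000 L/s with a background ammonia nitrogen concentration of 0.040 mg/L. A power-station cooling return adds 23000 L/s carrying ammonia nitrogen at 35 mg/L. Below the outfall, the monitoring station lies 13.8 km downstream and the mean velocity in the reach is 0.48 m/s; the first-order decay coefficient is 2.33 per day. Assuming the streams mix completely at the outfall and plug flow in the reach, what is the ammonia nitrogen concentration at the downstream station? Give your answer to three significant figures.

2.21 mg/L

Flow-weighted average: C = (146000·0.04000 + 23000·35.00) / 169000 = 810800/169000 = 4.798 mg/L.
Travel time t = 13.8·1000 / 0.48 = 28750 s = 7.986 h.
Decay over the reach: 4.798·exp(−kt) = 4.798·0.4606 = 2.210 mg/L.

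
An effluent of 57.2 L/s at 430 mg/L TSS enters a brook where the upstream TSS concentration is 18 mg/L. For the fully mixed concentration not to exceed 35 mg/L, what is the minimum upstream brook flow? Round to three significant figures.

1330 L/s

Set C_mix = 35: (Q·18.00 + 57.20·430.0) / (Q + 57.20) = 35
→ Q = 57.20·(430.0 − 35)/(35 − 18.00) = 1329 L/s.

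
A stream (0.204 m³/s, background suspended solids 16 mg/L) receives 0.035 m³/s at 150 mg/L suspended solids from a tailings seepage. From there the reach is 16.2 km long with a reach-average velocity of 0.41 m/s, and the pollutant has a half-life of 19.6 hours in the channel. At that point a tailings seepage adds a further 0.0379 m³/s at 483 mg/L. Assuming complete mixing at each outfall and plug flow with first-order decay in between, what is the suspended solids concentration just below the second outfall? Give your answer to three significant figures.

Mixed concentration C = ΣQC/ΣQ = (0.2040·16.00 + 0.03500·150.0) / 0.2390 = 8.514/0.2390 = 35.62 mg/L; combined flow 0.2390 m³/s.
Travel time t = 16.2·1000 / 0.41 = 39510 s = 10.98 h.
Half-life 19.6 h → k = ln 2 / 19.6 = 0.03536 h⁻¹ = 0.8488 d⁻¹.
First-order decay: C = 35.62·exp(−k·t) = 35.62·0.6783 = 24.16 mg/L.
Second outfall: C = (0.2390·24.16 + 0.03790·483.0)/0.2769 = 86.97 mg/L.

87.0 mg/L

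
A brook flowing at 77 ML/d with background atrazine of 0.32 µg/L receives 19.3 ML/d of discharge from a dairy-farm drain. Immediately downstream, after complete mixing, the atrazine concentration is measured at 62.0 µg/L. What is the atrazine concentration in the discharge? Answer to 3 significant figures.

308 µg/L

Mass balance: 77.00·0.3200 + 19.30·Cₑ = 96.30·62.00
→ Cₑ = (96.30·62.00 − 77.00·0.3200) / 19.30 = 308.1 µg/L.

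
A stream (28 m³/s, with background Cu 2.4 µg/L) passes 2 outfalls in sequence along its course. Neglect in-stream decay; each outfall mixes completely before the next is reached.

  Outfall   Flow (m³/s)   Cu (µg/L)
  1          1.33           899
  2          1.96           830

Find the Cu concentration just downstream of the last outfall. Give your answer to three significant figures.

92.4 µg/L

After outfall 1: Q = 28.00 + 1.330 = 29.33 m³/s; C = (28.00·2.400 + 1.330·899.0)/29.33 = 43.06 µg/L.
After outfall 2: Q = 29.33 + 1.960 = 31.29 m³/s; C = (29.33·43.06 + 1.960·830.0)/31.29 = 92.35 µg/L.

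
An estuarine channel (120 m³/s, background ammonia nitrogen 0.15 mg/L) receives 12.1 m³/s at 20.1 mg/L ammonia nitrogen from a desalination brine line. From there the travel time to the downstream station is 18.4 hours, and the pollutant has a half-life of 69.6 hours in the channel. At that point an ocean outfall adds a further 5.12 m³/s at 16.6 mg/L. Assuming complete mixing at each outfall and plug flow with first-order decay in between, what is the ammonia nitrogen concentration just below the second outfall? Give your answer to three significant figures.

2.20 mg/L

Mass balance: C = (120.0·0.1500 + 12.10·20.10) / 132.1 = 261.2/132.1 = 1.977 mg/L; combined flow 132.1 m³/s.
Half-life 69.6 h → k = ln 2 / 69.6 = 0.009959 h⁻¹ = 0.2390 d⁻¹.
Decay over the reach: 1.977·exp(−kt) = 1.977·0.8326 = 1.646 mg/L.
At the second outfall, C = (132.1·1.646 + 5.120·16.60) / (132.1 + 5.120) = 2.204 mg/L.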